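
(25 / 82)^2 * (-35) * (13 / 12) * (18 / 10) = -170625 / 26896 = -6.34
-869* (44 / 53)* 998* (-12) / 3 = 152638112 / 53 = 2879964.38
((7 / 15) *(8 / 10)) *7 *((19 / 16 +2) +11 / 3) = 16121 / 900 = 17.91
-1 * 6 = -6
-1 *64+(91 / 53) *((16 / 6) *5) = -6536 / 159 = -41.11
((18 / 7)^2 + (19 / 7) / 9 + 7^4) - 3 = 1060567 / 441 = 2404.91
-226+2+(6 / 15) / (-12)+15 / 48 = -53693 / 240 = -223.72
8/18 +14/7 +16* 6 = 886/9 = 98.44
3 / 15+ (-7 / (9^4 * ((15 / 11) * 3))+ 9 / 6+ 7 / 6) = 846292 / 295245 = 2.87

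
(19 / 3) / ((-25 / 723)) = -4579 / 25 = -183.16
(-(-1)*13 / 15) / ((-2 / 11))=-4.77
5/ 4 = 1.25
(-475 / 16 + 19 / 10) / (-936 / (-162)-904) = 20007 / 646720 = 0.03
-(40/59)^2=-1600/3481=-0.46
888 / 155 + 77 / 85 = 17483 / 2635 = 6.63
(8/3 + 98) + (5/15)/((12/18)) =607/6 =101.17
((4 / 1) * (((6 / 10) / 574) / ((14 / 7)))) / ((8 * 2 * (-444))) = -1 / 3398080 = -0.00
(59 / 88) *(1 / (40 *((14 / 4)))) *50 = 0.24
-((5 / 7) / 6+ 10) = -425 / 42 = -10.12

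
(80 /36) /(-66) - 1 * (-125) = 37115 /297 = 124.97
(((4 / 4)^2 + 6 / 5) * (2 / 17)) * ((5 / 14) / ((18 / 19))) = 209 / 2142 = 0.10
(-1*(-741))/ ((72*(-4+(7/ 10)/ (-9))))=-3705/ 1468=-2.52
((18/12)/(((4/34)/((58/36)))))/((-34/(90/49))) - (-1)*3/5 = -0.51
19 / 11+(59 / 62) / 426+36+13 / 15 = 18689039 / 484220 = 38.60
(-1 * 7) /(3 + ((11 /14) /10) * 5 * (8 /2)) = -49 /32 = -1.53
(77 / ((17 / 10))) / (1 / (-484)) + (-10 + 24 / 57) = -7084014 / 323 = -21931.93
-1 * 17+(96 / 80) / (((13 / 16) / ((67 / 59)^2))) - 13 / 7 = -16.95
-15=-15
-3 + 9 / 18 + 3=1 / 2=0.50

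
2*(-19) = -38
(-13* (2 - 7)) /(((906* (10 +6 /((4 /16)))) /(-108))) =-585 /2567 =-0.23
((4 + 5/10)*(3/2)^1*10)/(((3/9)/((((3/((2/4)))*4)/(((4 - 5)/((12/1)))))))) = -58320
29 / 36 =0.81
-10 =-10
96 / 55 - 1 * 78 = -76.25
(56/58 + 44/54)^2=1943236/613089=3.17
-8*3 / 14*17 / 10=-102 / 35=-2.91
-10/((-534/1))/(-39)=-5/10413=-0.00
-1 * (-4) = 4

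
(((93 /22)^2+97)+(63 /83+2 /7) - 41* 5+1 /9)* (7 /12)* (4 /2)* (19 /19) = -225179371 /2169288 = -103.80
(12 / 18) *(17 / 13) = 34 / 39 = 0.87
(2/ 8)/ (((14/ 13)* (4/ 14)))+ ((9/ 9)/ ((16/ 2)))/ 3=41/ 48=0.85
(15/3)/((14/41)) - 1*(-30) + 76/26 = 8657/182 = 47.57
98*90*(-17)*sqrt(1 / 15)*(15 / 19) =-149940*sqrt(15) / 19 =-30563.95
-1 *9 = -9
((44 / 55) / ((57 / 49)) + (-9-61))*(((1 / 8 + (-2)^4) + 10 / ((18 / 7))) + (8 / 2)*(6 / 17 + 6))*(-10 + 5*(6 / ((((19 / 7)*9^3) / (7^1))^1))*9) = 7494569992 / 263169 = 28478.16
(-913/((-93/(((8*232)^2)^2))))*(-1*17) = -184175385028591616/93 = -1980380484178404.47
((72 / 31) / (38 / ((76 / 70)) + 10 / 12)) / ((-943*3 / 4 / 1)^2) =768 / 5926844585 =0.00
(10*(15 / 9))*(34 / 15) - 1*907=-7823 / 9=-869.22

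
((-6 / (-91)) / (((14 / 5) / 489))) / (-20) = -1467 / 2548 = -0.58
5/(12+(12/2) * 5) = 5/42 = 0.12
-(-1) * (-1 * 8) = -8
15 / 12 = 5 / 4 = 1.25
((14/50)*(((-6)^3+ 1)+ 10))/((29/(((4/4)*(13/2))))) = -3731/290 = -12.87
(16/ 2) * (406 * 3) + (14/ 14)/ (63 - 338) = 2679599/ 275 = 9744.00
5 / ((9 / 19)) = 95 / 9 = 10.56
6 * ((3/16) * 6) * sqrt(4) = 27/2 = 13.50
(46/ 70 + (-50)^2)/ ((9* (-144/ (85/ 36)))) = -1487891/ 326592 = -4.56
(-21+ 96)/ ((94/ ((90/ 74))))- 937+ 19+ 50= -3015529/ 3478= -867.03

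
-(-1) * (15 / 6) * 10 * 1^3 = 25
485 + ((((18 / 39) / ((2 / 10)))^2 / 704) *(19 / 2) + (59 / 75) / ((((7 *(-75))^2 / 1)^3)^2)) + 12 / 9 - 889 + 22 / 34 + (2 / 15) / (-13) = -13366936086665664009735089242458343446192911 / 33254559065201570824098587036132812500000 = -401.96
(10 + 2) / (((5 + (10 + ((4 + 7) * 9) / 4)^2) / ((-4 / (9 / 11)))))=-2816 / 58203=-0.05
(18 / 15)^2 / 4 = 9 / 25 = 0.36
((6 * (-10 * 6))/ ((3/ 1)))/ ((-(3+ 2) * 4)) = 6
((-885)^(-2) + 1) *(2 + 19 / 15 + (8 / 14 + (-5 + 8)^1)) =562356268 / 82238625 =6.84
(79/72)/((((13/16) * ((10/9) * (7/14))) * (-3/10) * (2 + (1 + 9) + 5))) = -316/663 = -0.48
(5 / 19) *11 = 55 / 19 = 2.89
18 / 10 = 9 / 5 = 1.80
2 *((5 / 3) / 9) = 10 / 27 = 0.37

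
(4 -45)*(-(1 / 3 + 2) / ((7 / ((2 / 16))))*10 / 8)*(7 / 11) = 1435 / 1056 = 1.36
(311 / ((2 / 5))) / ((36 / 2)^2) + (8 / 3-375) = -239717 / 648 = -369.93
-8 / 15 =-0.53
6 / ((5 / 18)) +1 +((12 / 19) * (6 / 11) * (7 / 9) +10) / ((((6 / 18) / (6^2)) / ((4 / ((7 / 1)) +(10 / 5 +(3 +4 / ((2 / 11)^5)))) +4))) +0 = 22335079.40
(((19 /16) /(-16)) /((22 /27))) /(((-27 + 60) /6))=-513 /30976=-0.02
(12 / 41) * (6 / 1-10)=-48 / 41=-1.17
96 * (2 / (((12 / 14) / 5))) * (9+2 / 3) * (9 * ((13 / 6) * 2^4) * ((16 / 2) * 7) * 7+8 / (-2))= 3972304000 / 3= 1324101333.33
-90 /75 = -1.20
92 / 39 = 2.36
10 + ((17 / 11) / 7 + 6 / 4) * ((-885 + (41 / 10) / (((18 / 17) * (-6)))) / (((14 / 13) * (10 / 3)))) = -643503233 / 1552320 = -414.54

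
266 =266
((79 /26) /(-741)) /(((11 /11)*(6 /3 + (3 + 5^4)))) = -79 /12137580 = -0.00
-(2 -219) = 217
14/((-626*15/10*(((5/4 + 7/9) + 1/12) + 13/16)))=-672/131773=-0.01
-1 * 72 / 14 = -36 / 7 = -5.14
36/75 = 12/25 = 0.48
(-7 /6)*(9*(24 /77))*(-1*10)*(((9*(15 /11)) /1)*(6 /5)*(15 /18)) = 48600 /121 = 401.65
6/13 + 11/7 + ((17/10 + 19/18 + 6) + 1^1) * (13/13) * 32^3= 1309057157/4095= 319672.08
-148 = -148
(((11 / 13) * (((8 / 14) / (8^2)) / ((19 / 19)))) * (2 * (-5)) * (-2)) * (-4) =-55 / 91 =-0.60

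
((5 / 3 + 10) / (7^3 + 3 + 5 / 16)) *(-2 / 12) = -280 / 49869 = -0.01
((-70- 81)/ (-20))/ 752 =151/ 15040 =0.01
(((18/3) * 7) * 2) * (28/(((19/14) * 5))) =32928/95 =346.61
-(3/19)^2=-9/361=-0.02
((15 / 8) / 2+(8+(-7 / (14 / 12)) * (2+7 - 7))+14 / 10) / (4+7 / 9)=-1197 / 3440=-0.35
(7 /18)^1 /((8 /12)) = 7 /12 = 0.58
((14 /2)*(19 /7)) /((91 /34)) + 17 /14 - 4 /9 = 7.87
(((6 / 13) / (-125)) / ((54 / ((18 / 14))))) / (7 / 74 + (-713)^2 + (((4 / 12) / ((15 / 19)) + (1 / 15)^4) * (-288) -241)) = -3330 / 19242650791637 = -0.00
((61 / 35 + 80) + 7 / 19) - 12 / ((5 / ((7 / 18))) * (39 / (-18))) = 713576 / 8645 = 82.54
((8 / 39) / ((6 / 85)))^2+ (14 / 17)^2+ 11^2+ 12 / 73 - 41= 25785895504 / 288796833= 89.29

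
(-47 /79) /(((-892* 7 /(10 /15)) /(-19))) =-893 /739914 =-0.00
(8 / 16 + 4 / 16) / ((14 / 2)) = 3 / 28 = 0.11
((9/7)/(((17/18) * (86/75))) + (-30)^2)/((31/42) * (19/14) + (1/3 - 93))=-387355500/39400169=-9.83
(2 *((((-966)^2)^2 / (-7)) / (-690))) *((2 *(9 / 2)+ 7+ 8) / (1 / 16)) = 692297238528 / 5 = 138459447705.60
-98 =-98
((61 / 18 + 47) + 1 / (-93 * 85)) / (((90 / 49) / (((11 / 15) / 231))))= 16729573 / 192091500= 0.09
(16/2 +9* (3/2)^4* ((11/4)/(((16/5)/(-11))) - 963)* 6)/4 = -136108223/2048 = -66459.09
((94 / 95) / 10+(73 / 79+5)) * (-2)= -452026 / 37525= -12.05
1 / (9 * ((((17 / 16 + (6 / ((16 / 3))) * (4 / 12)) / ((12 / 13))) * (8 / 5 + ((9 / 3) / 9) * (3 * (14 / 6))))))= 320 / 17641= 0.02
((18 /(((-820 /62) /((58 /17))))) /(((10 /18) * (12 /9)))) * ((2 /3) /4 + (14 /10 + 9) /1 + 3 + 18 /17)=-543156921 /5924500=-91.68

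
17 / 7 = 2.43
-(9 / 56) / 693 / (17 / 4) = -1 / 18326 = -0.00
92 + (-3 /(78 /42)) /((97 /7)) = 115865 /1261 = 91.88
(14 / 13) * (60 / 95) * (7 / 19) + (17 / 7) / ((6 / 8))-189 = -18282697 / 98553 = -185.51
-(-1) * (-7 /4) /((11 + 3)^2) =-1 /112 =-0.01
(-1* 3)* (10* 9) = -270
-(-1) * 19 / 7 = 19 / 7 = 2.71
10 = 10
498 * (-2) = -996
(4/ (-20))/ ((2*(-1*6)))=1/ 60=0.02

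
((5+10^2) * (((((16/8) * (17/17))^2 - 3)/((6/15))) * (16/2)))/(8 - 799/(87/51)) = -60900/13351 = -4.56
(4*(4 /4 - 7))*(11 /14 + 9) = -1644 /7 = -234.86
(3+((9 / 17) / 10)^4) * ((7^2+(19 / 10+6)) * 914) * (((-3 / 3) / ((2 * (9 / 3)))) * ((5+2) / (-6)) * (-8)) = -1520279114355197 / 6264075000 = -242698.10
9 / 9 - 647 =-646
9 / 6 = 3 / 2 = 1.50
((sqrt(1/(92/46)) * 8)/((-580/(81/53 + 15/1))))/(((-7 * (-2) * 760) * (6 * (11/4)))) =-73 * sqrt(2)/112431550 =-0.00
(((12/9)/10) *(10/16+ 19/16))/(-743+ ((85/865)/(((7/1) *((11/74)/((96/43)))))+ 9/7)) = -16611287/50968248000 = -0.00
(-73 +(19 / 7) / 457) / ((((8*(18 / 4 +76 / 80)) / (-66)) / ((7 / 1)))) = 38528820 / 49813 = 773.47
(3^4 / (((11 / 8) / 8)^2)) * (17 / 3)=1880064 / 121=15537.72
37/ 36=1.03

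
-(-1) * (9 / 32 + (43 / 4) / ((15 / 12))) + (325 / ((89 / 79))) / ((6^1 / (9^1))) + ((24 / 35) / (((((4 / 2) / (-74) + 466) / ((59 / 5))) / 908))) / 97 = 122739889034061 / 277837565600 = 441.77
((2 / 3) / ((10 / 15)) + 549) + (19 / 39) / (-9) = 193031 / 351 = 549.95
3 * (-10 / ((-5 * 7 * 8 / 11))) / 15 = 11 / 140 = 0.08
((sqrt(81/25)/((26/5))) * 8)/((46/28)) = 504/299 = 1.69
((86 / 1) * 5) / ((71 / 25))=10750 / 71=151.41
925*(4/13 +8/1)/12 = 8325/13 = 640.38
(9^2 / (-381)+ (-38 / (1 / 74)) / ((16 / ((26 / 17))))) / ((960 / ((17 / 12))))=-1161571 / 2926080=-0.40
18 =18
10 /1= 10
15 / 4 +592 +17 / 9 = 21515 / 36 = 597.64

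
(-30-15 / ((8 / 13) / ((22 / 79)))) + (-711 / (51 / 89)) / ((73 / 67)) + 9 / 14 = -3225288645 / 2745092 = -1174.93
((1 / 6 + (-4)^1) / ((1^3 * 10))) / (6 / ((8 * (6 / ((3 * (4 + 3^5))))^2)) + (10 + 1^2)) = -92 / 2748045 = -0.00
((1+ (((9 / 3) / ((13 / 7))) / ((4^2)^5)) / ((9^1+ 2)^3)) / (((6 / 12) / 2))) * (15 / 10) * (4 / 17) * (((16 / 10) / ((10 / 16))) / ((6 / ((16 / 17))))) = 18143510549 / 32003628800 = 0.57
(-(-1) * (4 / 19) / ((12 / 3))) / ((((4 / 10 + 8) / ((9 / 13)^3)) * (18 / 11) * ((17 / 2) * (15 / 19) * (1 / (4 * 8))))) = 1584 / 261443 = 0.01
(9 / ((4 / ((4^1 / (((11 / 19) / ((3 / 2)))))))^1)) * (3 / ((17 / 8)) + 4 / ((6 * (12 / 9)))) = 33345 / 748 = 44.58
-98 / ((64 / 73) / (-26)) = 46501 / 16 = 2906.31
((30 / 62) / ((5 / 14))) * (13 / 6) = 91 / 31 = 2.94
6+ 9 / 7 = 51 / 7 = 7.29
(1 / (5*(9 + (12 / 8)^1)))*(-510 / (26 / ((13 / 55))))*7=-34 / 55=-0.62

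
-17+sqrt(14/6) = -17+sqrt(21)/3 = -15.47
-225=-225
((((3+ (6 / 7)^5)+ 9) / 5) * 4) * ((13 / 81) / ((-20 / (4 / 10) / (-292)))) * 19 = 2014279072 / 11344725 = 177.55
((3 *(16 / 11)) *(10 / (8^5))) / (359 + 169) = 5 / 1982464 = 0.00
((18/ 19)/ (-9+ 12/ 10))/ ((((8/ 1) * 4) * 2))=-15/ 7904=-0.00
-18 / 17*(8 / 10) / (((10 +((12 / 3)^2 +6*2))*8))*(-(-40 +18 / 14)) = -2439 / 22610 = -0.11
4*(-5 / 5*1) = -4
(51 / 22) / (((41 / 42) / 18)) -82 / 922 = 8868667 / 207911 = 42.66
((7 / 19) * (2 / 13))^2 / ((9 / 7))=1372 / 549081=0.00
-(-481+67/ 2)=895/ 2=447.50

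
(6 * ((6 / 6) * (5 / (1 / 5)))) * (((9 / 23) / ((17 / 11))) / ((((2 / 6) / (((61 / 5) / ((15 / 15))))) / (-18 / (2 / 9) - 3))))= -45654840 / 391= -116764.30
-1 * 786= -786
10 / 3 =3.33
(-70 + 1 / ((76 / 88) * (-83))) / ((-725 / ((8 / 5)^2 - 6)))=-9495432 / 28583125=-0.33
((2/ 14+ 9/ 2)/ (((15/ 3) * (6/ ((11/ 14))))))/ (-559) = -11/ 50568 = -0.00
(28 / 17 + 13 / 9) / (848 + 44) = 0.00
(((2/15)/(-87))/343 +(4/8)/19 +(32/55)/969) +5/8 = 436540997/669632040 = 0.65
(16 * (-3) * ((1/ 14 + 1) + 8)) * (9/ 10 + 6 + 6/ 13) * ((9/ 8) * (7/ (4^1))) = -3281553/ 520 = -6310.68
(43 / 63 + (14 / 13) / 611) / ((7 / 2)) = 684862 / 3502863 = 0.20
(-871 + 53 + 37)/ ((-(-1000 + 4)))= -781/ 996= -0.78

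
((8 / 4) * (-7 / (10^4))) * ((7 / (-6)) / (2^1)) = 0.00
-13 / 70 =-0.19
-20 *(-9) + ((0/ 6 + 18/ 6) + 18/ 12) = 369/ 2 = 184.50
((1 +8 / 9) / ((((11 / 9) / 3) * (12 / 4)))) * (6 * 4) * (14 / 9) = 1904 / 33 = 57.70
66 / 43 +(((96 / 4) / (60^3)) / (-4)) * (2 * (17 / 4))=4751269 / 3096000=1.53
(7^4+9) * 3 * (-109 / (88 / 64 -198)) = 6304560 / 1573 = 4007.98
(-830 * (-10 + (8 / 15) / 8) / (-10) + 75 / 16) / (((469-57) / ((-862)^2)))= -36547919467 / 24720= -1478475.71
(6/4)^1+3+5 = 19/2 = 9.50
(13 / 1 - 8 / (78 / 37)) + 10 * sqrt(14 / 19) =10 * sqrt(266) / 19 + 359 / 39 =17.79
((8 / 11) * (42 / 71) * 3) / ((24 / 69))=2898 / 781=3.71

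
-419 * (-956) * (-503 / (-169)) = 201483692 / 169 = 1192211.20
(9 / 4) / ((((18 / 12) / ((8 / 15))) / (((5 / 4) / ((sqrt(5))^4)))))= 1 / 25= 0.04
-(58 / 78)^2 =-841 / 1521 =-0.55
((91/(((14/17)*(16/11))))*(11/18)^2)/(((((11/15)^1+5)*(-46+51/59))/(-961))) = 83390337745/791486208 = 105.36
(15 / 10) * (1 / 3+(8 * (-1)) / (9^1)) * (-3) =5 / 2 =2.50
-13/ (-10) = 13/ 10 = 1.30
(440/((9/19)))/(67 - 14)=8360/477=17.53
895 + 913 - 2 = 1806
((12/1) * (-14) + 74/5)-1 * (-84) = -346/5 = -69.20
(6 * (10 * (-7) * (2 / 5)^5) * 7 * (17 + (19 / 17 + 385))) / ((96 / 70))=-18804632 / 2125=-8849.24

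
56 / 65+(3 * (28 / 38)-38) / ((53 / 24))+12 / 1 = -218948 / 65455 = -3.35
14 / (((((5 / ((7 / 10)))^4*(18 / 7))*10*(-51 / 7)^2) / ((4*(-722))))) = -2081093161 / 182882812500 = -0.01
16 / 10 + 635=3183 / 5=636.60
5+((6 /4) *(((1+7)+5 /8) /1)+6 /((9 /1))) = 893 /48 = 18.60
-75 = -75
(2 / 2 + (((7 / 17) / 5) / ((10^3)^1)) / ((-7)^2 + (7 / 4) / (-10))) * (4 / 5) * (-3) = -2371504 / 988125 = -2.40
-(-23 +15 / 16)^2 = -124609 / 256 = -486.75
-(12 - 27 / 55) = -633 / 55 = -11.51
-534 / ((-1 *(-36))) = -89 / 6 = -14.83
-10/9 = -1.11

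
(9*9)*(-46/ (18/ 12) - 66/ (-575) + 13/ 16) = -2408.89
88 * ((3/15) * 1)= 17.60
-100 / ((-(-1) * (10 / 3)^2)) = -9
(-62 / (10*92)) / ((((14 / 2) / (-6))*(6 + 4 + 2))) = 31 / 6440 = 0.00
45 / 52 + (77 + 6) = 83.87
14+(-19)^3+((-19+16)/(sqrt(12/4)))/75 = -6845 -sqrt(3)/75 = -6845.02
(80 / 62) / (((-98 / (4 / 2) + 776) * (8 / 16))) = 80 / 22537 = 0.00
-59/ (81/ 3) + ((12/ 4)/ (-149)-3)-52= -57.21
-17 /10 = -1.70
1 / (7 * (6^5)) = 1 / 54432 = 0.00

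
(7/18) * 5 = 35/18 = 1.94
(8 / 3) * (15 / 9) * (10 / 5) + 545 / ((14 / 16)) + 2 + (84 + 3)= 720.75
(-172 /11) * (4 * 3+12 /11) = -24768 /121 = -204.69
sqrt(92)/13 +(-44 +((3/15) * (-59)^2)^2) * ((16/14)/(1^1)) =2 * sqrt(23)/13 +96930088/175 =553886.95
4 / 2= 2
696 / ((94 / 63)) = 21924 / 47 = 466.47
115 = 115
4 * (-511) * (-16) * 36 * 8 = 9418752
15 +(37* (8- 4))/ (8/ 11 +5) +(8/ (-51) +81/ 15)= 246782/ 5355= 46.08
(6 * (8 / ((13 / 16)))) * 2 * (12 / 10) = 141.78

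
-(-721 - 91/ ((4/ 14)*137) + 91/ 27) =5326223/ 7398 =719.95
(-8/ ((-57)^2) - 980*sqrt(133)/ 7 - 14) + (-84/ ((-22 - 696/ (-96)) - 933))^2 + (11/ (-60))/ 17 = -140*sqrt(133) - 13079240293009/ 933871831380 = -1628.56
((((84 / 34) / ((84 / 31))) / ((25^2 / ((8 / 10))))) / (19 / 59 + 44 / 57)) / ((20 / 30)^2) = 938277 / 390893750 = 0.00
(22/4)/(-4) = -11/8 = -1.38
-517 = -517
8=8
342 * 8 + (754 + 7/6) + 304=22771/6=3795.17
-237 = -237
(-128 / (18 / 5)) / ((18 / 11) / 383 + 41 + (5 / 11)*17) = -674080 / 923877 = -0.73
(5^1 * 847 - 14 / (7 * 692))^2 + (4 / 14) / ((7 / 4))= 105209393766297 / 5866084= 17935200.68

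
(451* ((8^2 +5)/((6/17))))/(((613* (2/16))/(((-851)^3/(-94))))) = 217356171176782/28811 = 7544207808.71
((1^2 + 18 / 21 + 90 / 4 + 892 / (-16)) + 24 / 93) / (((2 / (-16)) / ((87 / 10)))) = 470235 / 217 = 2166.98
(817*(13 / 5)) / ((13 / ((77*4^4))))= 16104704 / 5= 3220940.80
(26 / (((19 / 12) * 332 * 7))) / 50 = 0.00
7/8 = 0.88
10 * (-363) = -3630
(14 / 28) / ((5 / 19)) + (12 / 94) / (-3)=1.86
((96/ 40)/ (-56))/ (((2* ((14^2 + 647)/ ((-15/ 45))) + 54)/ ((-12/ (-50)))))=1/ 486500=0.00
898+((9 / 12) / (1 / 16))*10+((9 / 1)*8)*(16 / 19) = 20494 / 19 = 1078.63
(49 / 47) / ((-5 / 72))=-3528 / 235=-15.01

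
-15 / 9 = -5 / 3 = -1.67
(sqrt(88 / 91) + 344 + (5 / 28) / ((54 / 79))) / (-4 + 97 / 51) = -8848891 / 53928 - 102 * sqrt(2002) / 9737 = -164.56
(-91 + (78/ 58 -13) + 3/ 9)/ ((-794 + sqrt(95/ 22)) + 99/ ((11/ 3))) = 8902 *sqrt(2090)/ 1125976881 + 150212348/ 1125976881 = 0.13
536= 536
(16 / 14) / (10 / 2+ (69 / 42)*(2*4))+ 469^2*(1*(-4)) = -111740180 / 127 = -879843.94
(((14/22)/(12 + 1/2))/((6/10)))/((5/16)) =224/825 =0.27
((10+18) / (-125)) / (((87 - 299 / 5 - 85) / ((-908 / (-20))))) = 0.18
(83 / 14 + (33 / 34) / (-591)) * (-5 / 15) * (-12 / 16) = 138945 / 93772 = 1.48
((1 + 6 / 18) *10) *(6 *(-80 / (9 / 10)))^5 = -419430400000000000 / 729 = -575350342935528.12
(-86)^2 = 7396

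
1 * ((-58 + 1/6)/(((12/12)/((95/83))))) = -66.19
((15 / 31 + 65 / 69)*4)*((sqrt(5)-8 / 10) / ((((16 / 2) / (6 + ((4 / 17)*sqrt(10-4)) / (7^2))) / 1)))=610*(-4 + 5*sqrt(5))*(2*sqrt(6) + 2499) / 1781787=6.16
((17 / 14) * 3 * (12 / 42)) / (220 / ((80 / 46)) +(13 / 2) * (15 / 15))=51 / 6517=0.01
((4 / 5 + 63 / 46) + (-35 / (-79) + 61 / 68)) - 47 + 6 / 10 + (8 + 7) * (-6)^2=307104407 / 617780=497.11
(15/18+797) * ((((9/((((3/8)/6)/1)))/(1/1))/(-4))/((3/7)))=-67018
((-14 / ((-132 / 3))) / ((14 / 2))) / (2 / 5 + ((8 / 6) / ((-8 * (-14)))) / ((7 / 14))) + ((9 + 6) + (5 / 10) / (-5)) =146921 / 9790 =15.01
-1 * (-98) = 98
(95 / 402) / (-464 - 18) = -95 / 193764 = -0.00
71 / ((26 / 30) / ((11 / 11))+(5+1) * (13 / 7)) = 5.91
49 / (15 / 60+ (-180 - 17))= -196 / 787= -0.25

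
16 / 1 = 16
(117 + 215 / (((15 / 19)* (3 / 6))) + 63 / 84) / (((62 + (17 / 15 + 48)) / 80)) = 794900 / 1667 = 476.84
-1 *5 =-5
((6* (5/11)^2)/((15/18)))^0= 1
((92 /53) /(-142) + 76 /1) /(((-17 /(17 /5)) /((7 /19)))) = -2001594 /357485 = -5.60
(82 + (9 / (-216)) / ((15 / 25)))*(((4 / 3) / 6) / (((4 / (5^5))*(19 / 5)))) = 92171875 / 24624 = 3743.17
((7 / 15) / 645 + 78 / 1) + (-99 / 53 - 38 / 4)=68335267 / 1025550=66.63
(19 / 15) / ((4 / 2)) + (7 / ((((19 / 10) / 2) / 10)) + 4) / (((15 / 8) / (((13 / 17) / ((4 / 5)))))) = 40.24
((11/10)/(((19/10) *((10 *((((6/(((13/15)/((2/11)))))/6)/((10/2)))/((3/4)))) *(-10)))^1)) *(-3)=4719/15200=0.31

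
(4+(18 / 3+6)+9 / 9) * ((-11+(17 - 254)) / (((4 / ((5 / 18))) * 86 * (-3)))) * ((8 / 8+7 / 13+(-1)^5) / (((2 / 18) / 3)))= 18445 / 1118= 16.50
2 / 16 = 1 / 8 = 0.12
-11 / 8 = -1.38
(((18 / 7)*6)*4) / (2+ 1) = 144 / 7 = 20.57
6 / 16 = 3 / 8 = 0.38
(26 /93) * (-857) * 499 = -11118718 /93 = -119556.11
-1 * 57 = -57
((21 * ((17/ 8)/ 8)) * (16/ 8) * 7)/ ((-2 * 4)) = -2499/ 256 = -9.76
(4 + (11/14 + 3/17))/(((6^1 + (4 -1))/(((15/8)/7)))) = 5905/39984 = 0.15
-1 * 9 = -9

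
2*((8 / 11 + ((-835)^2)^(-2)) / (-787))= -7777963210022 / 4208364219310625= -0.00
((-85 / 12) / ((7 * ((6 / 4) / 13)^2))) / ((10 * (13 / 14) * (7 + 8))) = -221 / 405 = -0.55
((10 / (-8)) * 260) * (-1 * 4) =1300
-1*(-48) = 48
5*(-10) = -50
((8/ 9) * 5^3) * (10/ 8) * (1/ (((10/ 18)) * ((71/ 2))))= 500/ 71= 7.04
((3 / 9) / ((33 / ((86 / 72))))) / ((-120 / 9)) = -43 / 47520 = -0.00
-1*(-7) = 7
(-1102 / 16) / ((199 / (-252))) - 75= 4863 / 398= 12.22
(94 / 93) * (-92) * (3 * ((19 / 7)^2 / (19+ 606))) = -3121928 / 949375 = -3.29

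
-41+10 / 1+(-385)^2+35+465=148694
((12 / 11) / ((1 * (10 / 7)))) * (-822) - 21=-35679 / 55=-648.71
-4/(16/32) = -8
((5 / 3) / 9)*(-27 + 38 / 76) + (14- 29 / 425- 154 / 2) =-1560041 / 22950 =-67.98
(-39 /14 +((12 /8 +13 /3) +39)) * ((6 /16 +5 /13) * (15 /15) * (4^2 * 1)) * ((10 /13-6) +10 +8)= 23159324 /3549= 6525.59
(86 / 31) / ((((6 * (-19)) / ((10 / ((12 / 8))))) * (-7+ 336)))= -860 / 1744029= -0.00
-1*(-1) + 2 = 3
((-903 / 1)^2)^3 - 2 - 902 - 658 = 542158788145461367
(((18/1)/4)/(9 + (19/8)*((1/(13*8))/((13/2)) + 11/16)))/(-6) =-5408/76695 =-0.07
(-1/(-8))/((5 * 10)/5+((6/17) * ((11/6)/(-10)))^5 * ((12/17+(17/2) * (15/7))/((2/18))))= 4224074575000/337919439086123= 0.01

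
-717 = -717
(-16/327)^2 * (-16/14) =-2048/748503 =-0.00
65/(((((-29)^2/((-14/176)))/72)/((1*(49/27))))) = -22295/27753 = -0.80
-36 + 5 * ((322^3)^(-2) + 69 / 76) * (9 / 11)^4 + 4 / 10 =-52038635792740227792373 / 1550349366361518726080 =-33.57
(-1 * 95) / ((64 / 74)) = -3515 / 32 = -109.84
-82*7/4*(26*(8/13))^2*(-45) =1653120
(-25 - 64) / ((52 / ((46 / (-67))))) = 1.18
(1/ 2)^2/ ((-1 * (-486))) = 1/ 1944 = 0.00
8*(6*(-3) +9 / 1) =-72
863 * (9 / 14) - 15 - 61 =6703 / 14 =478.79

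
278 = 278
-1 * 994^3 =-982107784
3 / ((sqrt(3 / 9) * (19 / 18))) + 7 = 11.92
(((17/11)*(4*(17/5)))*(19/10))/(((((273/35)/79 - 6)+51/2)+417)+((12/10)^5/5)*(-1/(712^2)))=2147526668125/23478605105802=0.09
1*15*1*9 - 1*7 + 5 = 133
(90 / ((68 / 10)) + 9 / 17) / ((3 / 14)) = 1092 / 17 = 64.24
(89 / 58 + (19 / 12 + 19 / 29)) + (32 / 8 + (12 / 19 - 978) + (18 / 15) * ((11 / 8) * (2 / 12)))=-969.32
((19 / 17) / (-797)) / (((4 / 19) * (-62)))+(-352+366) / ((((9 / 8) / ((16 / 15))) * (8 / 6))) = 1505364341 / 151206840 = 9.96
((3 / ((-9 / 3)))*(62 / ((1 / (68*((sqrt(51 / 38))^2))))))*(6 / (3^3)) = -71672 / 57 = -1257.40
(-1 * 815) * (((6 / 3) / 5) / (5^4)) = -326 / 625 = -0.52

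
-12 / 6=-2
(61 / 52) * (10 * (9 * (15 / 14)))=41175 / 364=113.12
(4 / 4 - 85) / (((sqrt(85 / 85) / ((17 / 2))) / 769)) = -549066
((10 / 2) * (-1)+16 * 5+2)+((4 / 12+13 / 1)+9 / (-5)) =1328 / 15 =88.53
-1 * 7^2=-49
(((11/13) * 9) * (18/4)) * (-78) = -2673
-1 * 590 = -590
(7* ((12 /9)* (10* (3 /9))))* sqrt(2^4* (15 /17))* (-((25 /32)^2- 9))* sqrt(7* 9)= 300685* sqrt(1785) /1632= 7784.14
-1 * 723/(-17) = 723/17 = 42.53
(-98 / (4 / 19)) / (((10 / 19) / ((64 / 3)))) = -18868.27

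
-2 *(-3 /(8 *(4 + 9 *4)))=3 /160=0.02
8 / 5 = 1.60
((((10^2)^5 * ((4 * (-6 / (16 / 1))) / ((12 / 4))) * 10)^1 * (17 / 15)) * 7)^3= -1685159000000000000000000000000000000 / 27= -62413296296296296296296300000000000.00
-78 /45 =-26 /15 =-1.73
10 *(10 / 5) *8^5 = 655360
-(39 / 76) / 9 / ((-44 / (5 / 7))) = 65 / 70224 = 0.00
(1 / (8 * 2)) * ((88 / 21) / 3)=11 / 126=0.09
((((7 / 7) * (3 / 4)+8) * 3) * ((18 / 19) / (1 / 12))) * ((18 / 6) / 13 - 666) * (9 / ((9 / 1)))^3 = -49073850 / 247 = -198679.55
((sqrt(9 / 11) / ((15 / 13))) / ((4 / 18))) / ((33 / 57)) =2223*sqrt(11) / 1210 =6.09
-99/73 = -1.36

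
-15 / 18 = -5 / 6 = -0.83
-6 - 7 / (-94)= -557 / 94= -5.93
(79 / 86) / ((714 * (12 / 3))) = 79 / 245616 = 0.00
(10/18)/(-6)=-5/54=-0.09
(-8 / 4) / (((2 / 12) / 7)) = -84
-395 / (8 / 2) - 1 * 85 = -735 / 4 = -183.75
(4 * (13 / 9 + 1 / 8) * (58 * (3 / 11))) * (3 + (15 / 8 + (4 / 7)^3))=45514253 / 90552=502.63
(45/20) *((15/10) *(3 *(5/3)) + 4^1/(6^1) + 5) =237/8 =29.62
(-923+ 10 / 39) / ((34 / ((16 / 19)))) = -287896 / 12597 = -22.85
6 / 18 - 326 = -977 / 3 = -325.67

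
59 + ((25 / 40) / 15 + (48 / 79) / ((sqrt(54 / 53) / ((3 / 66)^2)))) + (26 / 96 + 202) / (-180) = 2 * sqrt(318) / 28677 + 500411 / 8640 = 57.92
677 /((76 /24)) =4062 /19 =213.79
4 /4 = 1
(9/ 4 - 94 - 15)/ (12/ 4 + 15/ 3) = -427/ 32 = -13.34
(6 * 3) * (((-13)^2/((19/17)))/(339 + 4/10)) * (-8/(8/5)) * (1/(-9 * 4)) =71825/64486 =1.11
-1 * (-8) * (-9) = -72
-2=-2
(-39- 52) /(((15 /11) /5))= -1001 /3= -333.67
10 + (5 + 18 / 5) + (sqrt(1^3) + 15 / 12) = 417 / 20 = 20.85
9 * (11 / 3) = 33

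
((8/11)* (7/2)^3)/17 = 343/187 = 1.83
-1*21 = -21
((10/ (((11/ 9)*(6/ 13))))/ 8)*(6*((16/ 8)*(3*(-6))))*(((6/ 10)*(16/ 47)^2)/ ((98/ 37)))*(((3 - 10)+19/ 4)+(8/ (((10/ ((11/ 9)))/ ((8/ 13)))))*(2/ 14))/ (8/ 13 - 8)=-153450063/ 41672785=-3.68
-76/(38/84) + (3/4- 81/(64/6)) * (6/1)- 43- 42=-4705/16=-294.06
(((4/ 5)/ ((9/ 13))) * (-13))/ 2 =-338/ 45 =-7.51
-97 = -97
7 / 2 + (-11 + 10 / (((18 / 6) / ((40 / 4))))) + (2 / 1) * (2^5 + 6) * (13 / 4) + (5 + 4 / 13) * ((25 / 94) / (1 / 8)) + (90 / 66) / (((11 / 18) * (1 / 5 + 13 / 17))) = 5209479677 / 18187026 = 286.44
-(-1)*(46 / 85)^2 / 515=2116 / 3720875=0.00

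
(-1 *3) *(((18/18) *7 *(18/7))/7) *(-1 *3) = 162/7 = 23.14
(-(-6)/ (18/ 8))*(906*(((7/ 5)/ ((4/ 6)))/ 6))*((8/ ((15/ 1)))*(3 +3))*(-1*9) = -608832/ 25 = -24353.28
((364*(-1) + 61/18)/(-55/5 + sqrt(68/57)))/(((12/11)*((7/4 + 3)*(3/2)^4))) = 1142416*sqrt(969)/283765437 + 6283288/4978341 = 1.39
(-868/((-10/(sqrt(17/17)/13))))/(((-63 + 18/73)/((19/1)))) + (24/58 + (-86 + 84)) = -3.61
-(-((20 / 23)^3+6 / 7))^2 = -16641516004 / 7253758561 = -2.29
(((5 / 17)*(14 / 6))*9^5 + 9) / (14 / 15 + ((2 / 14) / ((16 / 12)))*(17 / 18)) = 578808720 / 14773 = 39180.17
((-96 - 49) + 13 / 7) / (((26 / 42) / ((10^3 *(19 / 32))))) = -3569625 / 26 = -137293.27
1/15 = 0.07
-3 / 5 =-0.60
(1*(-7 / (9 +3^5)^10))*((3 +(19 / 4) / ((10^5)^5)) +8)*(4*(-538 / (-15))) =-487078189300411522633744877 / 45536784203714317516800000000000000000000000000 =-0.00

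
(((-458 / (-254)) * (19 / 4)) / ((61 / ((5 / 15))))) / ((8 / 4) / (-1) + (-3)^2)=0.01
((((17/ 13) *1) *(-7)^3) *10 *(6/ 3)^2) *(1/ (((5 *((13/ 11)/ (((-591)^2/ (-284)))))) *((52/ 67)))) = 1501016585607/ 311974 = 4811351.54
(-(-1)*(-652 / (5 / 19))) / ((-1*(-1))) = -12388 / 5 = -2477.60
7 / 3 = 2.33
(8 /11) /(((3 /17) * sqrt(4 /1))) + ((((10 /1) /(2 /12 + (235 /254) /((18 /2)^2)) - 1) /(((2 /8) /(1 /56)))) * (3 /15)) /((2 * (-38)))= 47100719 /22973280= 2.05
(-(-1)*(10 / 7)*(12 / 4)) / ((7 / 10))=6.12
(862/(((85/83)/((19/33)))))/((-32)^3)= -679687/45957120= -0.01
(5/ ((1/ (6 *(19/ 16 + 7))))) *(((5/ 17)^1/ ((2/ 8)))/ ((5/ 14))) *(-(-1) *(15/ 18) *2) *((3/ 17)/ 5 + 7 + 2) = 3521280/ 289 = 12184.36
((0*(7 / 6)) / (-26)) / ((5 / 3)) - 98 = -98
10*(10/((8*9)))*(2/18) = 25/162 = 0.15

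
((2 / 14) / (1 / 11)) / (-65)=-11 / 455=-0.02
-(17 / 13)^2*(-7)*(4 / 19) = 8092 / 3211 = 2.52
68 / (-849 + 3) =-34 / 423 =-0.08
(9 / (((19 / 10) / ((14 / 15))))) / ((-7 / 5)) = -60 / 19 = -3.16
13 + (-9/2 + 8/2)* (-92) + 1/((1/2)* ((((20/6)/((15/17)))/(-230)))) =-1067/17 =-62.76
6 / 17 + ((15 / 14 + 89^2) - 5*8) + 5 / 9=16885343 / 2142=7882.98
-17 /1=-17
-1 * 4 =-4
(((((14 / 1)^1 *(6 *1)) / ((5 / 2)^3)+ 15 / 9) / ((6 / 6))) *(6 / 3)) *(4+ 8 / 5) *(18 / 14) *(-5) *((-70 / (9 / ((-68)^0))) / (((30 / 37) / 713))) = 3901644376 / 1125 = 3468128.33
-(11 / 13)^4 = -14641 / 28561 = -0.51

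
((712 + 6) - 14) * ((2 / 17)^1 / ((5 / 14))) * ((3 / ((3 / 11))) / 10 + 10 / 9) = 1961344 / 3825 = 512.77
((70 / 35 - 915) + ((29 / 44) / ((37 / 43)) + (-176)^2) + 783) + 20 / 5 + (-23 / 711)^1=35709970973 / 1157508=30850.73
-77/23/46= -77/1058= -0.07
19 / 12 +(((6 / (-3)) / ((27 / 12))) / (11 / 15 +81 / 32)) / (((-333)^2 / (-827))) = 3305732437 / 2085156756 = 1.59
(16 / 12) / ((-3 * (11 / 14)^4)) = -1.17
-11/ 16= -0.69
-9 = -9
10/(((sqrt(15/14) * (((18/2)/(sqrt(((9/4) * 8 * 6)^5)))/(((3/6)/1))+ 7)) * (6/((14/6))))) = -3024 * sqrt(70)/2222131967+ 82301184 * sqrt(210)/2222131967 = 0.54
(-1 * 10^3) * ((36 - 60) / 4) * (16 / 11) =8727.27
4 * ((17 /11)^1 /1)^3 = 19652 /1331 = 14.76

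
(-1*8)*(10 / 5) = -16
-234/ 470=-117/ 235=-0.50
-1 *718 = -718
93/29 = 3.21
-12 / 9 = -4 / 3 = -1.33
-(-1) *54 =54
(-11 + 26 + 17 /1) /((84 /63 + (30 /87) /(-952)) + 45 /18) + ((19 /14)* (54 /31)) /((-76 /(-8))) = 296136402 /34444627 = 8.60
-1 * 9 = -9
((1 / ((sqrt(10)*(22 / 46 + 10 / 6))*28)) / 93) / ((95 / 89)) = 2047*sqrt(10) / 122040800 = 0.00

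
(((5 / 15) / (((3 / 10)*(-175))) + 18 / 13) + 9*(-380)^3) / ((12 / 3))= -505576888589 / 4095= -123461999.66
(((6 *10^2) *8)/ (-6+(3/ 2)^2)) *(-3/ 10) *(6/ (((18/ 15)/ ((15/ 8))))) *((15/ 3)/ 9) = 2000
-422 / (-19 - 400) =422 / 419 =1.01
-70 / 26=-35 / 13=-2.69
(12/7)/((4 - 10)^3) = -1/126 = -0.01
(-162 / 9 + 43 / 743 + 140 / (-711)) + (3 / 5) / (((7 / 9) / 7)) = -33648434 / 2641365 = -12.74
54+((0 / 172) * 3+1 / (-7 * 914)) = 345491 / 6398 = 54.00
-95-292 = -387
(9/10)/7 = 9/70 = 0.13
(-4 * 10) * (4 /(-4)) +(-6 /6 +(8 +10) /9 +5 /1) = 46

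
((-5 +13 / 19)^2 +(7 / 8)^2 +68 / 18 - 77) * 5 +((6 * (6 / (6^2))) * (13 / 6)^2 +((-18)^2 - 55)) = 4.54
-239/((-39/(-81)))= -6453/13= -496.38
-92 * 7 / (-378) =46 / 27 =1.70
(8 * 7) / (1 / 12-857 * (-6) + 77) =96 / 8947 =0.01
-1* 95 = -95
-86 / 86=-1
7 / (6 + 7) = 7 / 13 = 0.54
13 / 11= 1.18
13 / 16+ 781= 12509 / 16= 781.81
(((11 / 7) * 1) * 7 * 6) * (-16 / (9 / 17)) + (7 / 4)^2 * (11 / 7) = -95513 / 48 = -1989.85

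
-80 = -80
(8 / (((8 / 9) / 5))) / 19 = 45 / 19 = 2.37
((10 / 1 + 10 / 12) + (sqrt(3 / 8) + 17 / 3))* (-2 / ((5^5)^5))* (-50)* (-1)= -66 / 11920928955078125- sqrt(6) / 11920928955078125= -0.00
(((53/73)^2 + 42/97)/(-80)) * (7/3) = -3474037/124059120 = -0.03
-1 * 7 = -7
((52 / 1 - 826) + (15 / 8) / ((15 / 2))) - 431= -4819 / 4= -1204.75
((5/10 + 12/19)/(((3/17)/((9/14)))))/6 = 731/1064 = 0.69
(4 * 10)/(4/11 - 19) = -88/41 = -2.15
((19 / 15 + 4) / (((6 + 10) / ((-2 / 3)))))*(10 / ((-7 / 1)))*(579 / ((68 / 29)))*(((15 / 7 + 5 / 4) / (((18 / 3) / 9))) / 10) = 8401097 / 213248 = 39.40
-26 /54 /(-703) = 13 /18981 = 0.00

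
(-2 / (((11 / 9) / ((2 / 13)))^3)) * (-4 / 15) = 15552 / 14621035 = 0.00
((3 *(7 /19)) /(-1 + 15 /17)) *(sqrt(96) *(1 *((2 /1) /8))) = -357 *sqrt(6) /38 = -23.01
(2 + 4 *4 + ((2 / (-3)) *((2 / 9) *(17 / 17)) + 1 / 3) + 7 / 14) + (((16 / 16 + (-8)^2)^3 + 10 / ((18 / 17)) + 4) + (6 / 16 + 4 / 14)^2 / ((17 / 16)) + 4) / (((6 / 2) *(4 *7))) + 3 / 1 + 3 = 922019081 / 279888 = 3294.24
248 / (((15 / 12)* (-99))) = -992 / 495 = -2.00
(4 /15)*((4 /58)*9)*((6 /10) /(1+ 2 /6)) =54 /725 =0.07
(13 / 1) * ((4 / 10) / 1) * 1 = 26 / 5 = 5.20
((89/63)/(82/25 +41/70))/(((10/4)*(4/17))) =7565/12177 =0.62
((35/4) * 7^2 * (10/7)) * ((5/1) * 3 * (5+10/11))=1194375/22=54289.77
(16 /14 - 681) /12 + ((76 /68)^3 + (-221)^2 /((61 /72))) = 1449861784513 /25174212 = 57593.13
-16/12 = -4/3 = -1.33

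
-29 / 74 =-0.39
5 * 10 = 50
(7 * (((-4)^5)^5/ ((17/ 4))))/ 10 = -15762598695796736/ 85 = -185442337597608.66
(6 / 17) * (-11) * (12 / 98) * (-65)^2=-1673100 / 833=-2008.52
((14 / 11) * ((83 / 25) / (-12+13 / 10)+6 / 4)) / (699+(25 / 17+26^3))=151487 / 1828469500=0.00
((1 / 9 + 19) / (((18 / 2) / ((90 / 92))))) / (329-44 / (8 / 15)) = 860 / 102051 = 0.01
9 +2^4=25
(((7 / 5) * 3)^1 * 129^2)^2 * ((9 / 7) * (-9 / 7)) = -201876780249 / 25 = -8075071209.96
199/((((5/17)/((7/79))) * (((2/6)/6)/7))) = 2983806/395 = 7553.94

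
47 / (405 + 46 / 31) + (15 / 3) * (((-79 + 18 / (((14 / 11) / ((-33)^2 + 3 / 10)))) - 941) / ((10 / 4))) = 12689346202 / 441035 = 28771.74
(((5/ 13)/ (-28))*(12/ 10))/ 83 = -3/ 15106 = -0.00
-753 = -753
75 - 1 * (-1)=76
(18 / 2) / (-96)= -3 / 32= -0.09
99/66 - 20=-18.50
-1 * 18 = -18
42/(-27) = -1.56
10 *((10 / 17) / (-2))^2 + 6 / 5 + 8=14544 / 1445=10.07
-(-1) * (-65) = -65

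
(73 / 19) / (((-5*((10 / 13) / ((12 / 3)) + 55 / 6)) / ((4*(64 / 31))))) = -9984 / 14725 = -0.68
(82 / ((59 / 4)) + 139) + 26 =10063 / 59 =170.56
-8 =-8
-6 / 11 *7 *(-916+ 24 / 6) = 38304 / 11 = 3482.18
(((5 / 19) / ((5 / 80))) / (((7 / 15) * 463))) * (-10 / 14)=-6000 / 431053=-0.01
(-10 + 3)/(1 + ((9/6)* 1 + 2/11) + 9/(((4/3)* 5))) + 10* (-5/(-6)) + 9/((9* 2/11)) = 64381/5322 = 12.10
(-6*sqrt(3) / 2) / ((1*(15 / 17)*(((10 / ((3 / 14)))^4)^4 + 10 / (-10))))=-43046721*sqrt(3) / 6405745111204032752941176457927435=-0.00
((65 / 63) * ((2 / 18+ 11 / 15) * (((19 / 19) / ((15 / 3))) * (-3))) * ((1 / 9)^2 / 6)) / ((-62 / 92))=11362 / 7118685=0.00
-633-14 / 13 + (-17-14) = -8646 / 13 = -665.08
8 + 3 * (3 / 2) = 25 / 2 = 12.50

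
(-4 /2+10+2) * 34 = 340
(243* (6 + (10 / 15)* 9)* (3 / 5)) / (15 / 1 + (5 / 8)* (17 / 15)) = 111.38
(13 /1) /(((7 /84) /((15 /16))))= 585 /4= 146.25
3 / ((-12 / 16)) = -4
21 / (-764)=-21 / 764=-0.03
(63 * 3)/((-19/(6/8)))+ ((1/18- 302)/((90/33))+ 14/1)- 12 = -59597/513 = -116.17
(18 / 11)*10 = 16.36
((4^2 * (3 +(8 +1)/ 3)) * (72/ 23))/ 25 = 6912/ 575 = 12.02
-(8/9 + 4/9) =-4/3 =-1.33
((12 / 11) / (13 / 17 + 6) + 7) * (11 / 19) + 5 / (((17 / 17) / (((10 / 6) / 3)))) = 136156 / 19665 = 6.92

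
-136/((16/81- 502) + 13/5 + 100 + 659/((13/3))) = 179010/325279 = 0.55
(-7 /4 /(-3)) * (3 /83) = 7 /332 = 0.02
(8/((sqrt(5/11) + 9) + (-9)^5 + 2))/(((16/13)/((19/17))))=-80203123/651785777943-247 * sqrt(55)/1303571555886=-0.00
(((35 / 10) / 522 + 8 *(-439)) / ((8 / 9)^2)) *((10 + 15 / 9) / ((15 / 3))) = -76996941 / 7424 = -10371.36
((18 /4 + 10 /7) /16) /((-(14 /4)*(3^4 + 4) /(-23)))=1909 /66640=0.03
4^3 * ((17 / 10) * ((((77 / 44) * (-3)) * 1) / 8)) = -357 / 5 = -71.40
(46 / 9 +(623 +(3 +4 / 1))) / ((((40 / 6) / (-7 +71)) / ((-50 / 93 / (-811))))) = 914560 / 226269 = 4.04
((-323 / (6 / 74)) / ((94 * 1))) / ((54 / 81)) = -11951 / 188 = -63.57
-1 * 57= -57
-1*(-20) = 20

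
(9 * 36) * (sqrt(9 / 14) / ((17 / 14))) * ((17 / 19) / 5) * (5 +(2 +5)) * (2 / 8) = 2916 * sqrt(14) / 95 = 114.85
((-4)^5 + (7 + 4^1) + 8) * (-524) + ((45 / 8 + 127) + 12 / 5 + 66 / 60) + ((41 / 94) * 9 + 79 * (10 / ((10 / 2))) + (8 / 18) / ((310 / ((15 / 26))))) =239528515459 / 454584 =526918.05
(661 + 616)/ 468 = 1277/ 468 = 2.73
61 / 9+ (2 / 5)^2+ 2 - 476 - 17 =-108914 / 225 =-484.06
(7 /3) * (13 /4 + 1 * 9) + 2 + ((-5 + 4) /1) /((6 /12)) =343 /12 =28.58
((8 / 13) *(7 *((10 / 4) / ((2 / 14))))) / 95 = 196 / 247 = 0.79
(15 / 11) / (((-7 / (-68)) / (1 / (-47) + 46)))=2204220 / 3619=609.07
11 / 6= 1.83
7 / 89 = 0.08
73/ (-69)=-73/ 69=-1.06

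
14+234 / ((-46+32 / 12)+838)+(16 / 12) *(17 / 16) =56183 / 3576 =15.71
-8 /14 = -4 /7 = -0.57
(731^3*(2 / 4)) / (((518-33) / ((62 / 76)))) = 12109154621 / 36860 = 328517.49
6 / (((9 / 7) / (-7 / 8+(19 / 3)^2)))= 19775 / 108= 183.10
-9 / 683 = -0.01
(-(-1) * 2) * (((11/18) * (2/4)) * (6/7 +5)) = 451/126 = 3.58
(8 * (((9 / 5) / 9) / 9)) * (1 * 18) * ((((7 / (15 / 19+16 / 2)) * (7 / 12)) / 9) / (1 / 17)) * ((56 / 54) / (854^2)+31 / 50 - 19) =-2922587416042 / 56625712875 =-51.61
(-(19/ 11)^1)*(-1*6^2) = 684/ 11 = 62.18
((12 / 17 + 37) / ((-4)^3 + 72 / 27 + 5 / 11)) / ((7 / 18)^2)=-6853572 / 1673497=-4.10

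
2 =2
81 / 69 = 27 / 23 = 1.17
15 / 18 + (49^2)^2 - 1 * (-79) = 34589285 / 6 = 5764880.83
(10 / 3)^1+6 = 28 / 3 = 9.33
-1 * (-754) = 754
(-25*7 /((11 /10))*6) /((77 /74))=-111000 /121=-917.36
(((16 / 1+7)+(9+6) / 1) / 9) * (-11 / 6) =-7.74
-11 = -11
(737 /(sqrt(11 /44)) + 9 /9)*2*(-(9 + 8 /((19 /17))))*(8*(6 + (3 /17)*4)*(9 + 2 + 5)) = -40914070.59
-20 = -20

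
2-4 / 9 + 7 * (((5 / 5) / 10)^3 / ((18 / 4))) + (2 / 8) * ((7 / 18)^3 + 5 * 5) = 22808411 / 2916000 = 7.82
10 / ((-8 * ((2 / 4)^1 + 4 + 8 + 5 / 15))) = -15 / 154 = -0.10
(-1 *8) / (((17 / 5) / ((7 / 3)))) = -280 / 51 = -5.49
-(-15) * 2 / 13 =30 / 13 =2.31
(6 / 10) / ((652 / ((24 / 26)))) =9 / 10595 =0.00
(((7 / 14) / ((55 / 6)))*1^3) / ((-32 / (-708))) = 531 / 440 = 1.21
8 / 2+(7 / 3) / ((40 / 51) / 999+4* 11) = 9086065 / 2241796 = 4.05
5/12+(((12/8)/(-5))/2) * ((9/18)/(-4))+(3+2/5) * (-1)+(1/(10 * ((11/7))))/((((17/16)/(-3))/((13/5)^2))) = -9378157/2244000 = -4.18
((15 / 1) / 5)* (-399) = -1197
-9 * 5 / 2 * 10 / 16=-225 / 16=-14.06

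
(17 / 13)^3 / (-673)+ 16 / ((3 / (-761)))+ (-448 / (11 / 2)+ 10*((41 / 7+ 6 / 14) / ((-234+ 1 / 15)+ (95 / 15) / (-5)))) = -69293838454364 / 16736058339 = -4140.39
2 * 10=20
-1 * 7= -7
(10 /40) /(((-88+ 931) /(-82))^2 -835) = -1681 /4903891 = -0.00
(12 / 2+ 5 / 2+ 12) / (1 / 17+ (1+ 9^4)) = 697 / 223110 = 0.00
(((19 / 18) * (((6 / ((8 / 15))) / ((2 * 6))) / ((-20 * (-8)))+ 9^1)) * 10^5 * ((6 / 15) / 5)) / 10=730075 / 96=7604.95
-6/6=-1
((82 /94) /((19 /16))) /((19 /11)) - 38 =-637530 /16967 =-37.57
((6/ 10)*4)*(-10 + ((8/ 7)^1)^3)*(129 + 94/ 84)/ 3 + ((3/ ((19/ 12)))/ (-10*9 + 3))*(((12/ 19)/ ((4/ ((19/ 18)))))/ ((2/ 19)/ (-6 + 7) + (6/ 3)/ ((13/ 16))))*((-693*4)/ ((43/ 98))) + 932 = 157644556136/ 2847338697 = 55.37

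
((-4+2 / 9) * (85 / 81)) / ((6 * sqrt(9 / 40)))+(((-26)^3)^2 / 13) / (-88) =-2970344 / 11- 2890 * sqrt(10) / 6561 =-270032.67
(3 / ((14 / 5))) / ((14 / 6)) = 45 / 98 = 0.46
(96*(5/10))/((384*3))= 1/24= 0.04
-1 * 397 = -397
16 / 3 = 5.33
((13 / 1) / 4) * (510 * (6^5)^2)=100222686720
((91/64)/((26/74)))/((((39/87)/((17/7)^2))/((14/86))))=310097/35776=8.67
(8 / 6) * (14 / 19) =56 / 57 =0.98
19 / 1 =19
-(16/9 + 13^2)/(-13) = 1537/117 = 13.14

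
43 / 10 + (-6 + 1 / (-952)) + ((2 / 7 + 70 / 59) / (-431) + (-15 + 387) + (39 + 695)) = 133666184187 / 121042040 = 1104.30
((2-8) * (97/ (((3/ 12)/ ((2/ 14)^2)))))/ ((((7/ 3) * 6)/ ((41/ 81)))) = -15908/ 9261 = -1.72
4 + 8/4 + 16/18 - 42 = -316/9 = -35.11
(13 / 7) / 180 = 13 / 1260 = 0.01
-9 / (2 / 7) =-63 / 2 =-31.50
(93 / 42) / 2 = 31 / 28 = 1.11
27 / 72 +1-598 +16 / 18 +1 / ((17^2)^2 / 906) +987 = 391.27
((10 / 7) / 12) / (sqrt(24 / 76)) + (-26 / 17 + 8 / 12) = -44 / 51 + 5 * sqrt(114) / 252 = -0.65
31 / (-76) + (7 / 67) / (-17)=-35841 / 86564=-0.41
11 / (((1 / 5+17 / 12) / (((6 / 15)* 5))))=1320 / 97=13.61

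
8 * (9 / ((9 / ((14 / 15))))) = 112 / 15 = 7.47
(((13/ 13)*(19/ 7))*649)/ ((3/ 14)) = 24662/ 3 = 8220.67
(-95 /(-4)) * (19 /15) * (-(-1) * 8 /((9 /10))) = 7220 /27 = 267.41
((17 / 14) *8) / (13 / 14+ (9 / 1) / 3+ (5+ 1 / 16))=1088 / 1007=1.08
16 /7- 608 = -4240 /7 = -605.71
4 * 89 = 356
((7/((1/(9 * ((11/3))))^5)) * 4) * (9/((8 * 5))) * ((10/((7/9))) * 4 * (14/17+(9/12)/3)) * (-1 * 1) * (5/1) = -1157037894045/17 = -68061052590.88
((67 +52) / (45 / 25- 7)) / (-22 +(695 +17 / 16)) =-952 / 28041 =-0.03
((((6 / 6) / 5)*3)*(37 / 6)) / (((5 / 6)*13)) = 111 / 325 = 0.34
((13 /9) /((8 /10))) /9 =0.20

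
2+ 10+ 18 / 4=33 / 2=16.50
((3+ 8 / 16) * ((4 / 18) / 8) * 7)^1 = 49 / 72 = 0.68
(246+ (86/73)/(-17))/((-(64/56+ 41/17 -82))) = 427280/136291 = 3.14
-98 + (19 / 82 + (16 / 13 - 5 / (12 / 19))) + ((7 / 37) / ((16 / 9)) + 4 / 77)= -7601999063 / 72888816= -104.30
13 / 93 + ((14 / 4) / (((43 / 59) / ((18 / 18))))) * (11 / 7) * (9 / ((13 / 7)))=3817025 / 103974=36.71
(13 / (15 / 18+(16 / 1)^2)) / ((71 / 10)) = 780 / 109411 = 0.01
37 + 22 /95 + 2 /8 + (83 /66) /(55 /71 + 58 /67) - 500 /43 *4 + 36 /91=-7.87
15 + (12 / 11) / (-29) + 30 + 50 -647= -176100 / 319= -552.04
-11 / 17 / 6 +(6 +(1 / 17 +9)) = 1525 / 102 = 14.95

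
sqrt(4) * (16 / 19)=1.68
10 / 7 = 1.43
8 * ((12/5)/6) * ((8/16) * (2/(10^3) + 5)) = 5002/625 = 8.00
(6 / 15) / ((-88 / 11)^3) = -1 / 1280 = -0.00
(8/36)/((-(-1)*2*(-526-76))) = -1/5418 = -0.00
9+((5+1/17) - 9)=86/17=5.06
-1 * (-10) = 10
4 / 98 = 2 / 49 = 0.04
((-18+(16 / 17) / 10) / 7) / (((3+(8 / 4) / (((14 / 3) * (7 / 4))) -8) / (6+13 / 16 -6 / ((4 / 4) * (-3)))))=751107 / 158440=4.74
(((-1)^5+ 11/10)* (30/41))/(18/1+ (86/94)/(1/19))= 141/68183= 0.00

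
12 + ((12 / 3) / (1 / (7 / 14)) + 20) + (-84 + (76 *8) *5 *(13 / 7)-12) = 39086 / 7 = 5583.71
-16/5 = -3.20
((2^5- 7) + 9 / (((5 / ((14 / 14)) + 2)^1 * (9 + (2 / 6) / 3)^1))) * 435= 6277485 / 574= 10936.39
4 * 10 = 40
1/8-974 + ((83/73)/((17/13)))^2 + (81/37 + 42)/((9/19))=-1203249432833/1367591928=-879.83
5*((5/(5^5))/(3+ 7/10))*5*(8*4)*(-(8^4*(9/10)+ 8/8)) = -1179968/925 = -1275.64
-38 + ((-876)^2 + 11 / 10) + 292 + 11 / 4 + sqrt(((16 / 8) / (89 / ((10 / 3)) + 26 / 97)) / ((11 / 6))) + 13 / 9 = 2* sqrt(837349590) / 287749 + 138174353 / 180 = 767635.50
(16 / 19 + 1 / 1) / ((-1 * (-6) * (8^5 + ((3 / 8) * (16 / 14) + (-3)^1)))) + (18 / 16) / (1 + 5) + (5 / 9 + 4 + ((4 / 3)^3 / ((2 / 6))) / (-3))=2233382345 / 941285232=2.37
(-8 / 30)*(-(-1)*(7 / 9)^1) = -28 / 135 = -0.21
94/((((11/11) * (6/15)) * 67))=3.51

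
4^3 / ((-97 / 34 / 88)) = -1974.10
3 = 3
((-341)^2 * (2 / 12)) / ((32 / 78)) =1511653 / 32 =47239.16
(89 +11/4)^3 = 49430863/64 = 772357.23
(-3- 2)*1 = -5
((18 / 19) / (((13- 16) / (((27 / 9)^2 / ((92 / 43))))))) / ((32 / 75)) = -3.11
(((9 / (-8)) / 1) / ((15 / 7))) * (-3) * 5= 63 / 8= 7.88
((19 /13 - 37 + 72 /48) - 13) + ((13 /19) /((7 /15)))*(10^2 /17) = -2258203 /58786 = -38.41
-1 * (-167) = 167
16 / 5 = 3.20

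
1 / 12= 0.08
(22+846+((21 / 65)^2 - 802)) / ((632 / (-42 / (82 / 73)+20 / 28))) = -1469908533 / 383173700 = -3.84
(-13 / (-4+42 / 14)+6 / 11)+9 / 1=248 / 11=22.55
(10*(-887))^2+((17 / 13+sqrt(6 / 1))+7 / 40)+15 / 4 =sqrt(6)+40911990721 / 520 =78676907.68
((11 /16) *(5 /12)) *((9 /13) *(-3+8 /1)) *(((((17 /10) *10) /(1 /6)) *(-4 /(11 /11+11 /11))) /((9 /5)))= -23375 /208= -112.38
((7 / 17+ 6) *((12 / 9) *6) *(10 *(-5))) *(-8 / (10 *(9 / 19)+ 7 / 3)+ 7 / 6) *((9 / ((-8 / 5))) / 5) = 40875 / 403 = 101.43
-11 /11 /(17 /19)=-19 /17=-1.12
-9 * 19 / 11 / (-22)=0.71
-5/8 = -0.62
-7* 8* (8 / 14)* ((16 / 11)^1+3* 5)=-5792 / 11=-526.55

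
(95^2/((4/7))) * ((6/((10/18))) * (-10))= -1705725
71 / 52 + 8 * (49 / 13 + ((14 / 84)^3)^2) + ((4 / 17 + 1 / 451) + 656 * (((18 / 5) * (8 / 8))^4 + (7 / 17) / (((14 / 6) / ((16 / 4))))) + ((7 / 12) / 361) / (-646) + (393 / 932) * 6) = 16065448005967113176851 / 145152018906716250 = 110680.16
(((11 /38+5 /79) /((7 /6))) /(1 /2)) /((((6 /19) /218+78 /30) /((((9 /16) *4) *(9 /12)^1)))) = 46749555 /119173712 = 0.39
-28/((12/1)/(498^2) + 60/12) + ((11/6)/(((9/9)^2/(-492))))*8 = -7221.60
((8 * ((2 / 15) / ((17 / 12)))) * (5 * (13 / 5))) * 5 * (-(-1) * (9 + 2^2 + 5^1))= 14976 / 17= 880.94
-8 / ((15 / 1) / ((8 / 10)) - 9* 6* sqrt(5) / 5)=4000 / 6177 +768* sqrt(5) / 2059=1.48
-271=-271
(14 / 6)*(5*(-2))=-70 / 3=-23.33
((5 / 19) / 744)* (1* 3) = 0.00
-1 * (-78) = 78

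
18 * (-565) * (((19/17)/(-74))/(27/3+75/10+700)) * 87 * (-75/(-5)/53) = 252165150/47771921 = 5.28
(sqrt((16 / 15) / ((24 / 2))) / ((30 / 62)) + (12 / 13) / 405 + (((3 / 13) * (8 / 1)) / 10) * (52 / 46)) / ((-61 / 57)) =-1178 * sqrt(5) / 4575-161804 / 820755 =-0.77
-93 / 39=-31 / 13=-2.38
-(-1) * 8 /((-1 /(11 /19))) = -88 /19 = -4.63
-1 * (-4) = 4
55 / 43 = 1.28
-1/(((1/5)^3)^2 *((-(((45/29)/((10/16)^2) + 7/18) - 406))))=-40781250/1048277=-38.90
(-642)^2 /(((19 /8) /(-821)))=-2707093152 /19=-142478586.95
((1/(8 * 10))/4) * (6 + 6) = 3/80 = 0.04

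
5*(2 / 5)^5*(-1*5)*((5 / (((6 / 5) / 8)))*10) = -256 / 3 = -85.33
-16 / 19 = -0.84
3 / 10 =0.30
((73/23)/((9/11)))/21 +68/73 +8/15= 2617291/1586655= 1.65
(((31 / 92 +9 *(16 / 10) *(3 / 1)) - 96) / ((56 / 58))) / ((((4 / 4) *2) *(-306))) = 699857 / 7882560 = 0.09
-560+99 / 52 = -29021 / 52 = -558.10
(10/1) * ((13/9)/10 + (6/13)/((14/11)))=4153/819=5.07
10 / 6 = 1.67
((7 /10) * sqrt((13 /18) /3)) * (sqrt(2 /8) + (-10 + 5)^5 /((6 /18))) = -131243 * sqrt(78) /360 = -3219.74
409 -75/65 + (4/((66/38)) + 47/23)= 4067105/9867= 412.19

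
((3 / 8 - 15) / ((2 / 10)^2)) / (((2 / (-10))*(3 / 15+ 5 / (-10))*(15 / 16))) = -6500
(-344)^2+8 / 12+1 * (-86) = 354752 / 3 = 118250.67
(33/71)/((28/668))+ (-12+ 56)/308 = 5582/497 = 11.23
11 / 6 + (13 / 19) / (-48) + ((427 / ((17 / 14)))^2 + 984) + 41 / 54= 295665334987 / 2372112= 124642.23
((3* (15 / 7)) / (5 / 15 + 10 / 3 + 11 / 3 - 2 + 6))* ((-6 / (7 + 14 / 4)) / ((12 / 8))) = -180 / 833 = -0.22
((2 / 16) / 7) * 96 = 12 / 7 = 1.71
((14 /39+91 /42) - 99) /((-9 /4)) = 15050 /351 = 42.88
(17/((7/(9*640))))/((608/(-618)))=-1891080/133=-14218.65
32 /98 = 16 /49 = 0.33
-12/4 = -3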